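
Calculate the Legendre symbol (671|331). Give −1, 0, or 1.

1

Euler's criterion: (671/331) ≡ 9^165 (mod 331).
9^2 ≡ 81 (mod 331)
9^4 ≡ 272 (mod 331)
9^8 ≡ 171 (mod 331)
9^16 ≡ 113 (mod 331)
9^32 ≡ 191 (mod 331)
9^64 ≡ 71 (mod 331)
9^128 ≡ 76 (mod 331)
9^165 = 9^(128+32+4+1) ≡ 1 (mod 331).
Result is 1, so (671/331) = 1.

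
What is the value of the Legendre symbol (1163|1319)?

1

Reciprocity: 1163 ≡ 3 and 1319 ≡ 3 (mod 4), so (1163/1319) = −(1319/1163).
Reduce top mod 1163: now compute (156/1163).
Pull out 2^2: since 1163 ≡ 3 (mod 8), (2/1163) = -1, so (2/1163)^2 = +1.
Reciprocity: 39 ≡ 3 and 1163 ≡ 3 (mod 4), so (39/1163) = −(1163/39).
Reduce top mod 39: now compute (32/39).
Pull out 2^5: since 39 ≡ 7 (mod 8), (2/39) = +1, so (2/39)^5 = +1.
Reached (1/39) = 1. Collecting the sign flips along the way, the symbol is +1.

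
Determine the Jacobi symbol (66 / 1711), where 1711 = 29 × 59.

Pull out 2: since 1711 ≡ 7 (mod 8), (2/1711) = +1.
Reciprocity: 33 ≡ 1 and 1711 ≡ 3 (mod 4), so (33/1711) = +(1711/33).
Reduce top mod 33: now compute (28/33).
Pull out 2^2: since 33 ≡ 1 (mod 8), (2/33) = +1, so (2/33)^2 = +1.
Reciprocity: 7 ≡ 3 and 33 ≡ 1 (mod 4), so (7/33) = +(33/7).
Reduce top mod 7: now compute (5/7).
Reciprocity: 5 ≡ 1 and 7 ≡ 3 (mod 4), so (5/7) = +(7/5).
Reduce top mod 5: now compute (2/5).
Pull out 2: since 5 ≡ 5 (mod 8), (2/5) = -1.
Reached (1/5) = 1. Collecting the sign flips along the way, the symbol is -1.

-1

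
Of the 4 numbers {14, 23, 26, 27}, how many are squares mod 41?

1

(14/41) = -1 → non-residue.
(23/41) = +1 → QR.
(26/41) = -1 → non-residue.
(27/41) = -1 → non-residue.
Total quadratic residues among the 4: 1.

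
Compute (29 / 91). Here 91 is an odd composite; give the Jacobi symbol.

Reciprocity: 29 ≡ 1 and 91 ≡ 3 (mod 4), so (29/91) = +(91/29).
Reduce top mod 29: now compute (4/29).
Pull out 2^2: since 29 ≡ 5 (mod 8), (2/29) = -1, so (2/29)^2 = +1.
Reached (1/29) = 1. Collecting the sign flips along the way, the symbol is +1.

1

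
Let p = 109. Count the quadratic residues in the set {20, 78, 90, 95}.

2

(20/109) = +1 → QR.
(78/109) = +1 → QR.
(90/109) = -1 → non-residue.
(95/109) = -1 → non-residue.
Total quadratic residues among the 4: 2.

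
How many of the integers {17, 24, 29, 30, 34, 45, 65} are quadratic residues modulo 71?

(17/71) = -1 → non-residue.
(24/71) = +1 → QR.
(29/71) = +1 → QR.
(30/71) = +1 → QR.
(34/71) = -1 → non-residue.
(45/71) = +1 → QR.
(65/71) = -1 → non-residue.
Total quadratic residues among the 7: 4.

4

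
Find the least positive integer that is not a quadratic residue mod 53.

(2/53) = −1, so 2 is the smallest positive non-residue mod 53.

2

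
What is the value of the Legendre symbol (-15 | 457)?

First reduce: -15 ≡ 442 (mod 457).
Pull out 2: since 457 ≡ 1 (mod 8), (2/457) = +1.
Reciprocity: 221 ≡ 1 and 457 ≡ 1 (mod 4), so (221/457) = +(457/221).
Reduce top mod 221: now compute (15/221).
Reciprocity: 15 ≡ 3 and 221 ≡ 1 (mod 4), so (15/221) = +(221/15).
Reduce top mod 15: now compute (11/15).
Reciprocity: 11 ≡ 3 and 15 ≡ 3 (mod 4), so (11/15) = −(15/11).
Reduce top mod 11: now compute (4/11).
Pull out 2^2: since 11 ≡ 3 (mod 8), (2/11) = -1, so (2/11)^2 = +1.
Reached (1/11) = 1. Collecting the sign flips along the way, the symbol is -1.

-1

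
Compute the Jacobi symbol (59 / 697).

1

Reciprocity: 59 ≡ 3 and 697 ≡ 1 (mod 4), so (59/697) = +(697/59).
Reduce top mod 59: now compute (48/59).
Pull out 2^4: since 59 ≡ 3 (mod 8), (2/59) = -1, so (2/59)^4 = +1.
Reciprocity: 3 ≡ 3 and 59 ≡ 3 (mod 4), so (3/59) = −(59/3).
Reduce top mod 3: now compute (2/3).
Pull out 2: since 3 ≡ 3 (mod 8), (2/3) = -1.
Reached (1/3) = 1. Collecting the sign flips along the way, the symbol is +1.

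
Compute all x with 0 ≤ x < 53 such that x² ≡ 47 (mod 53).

53 ≡ 1 (mod 4), so we find a root by search.
Trying successive values, 10² = 100 ≡ 47 (mod 53). The other root is 53 − 10 = 43.

10, 43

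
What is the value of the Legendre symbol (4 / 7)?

1

Pull out 2^2: since 7 ≡ 7 (mod 8), (2/7) = +1, so (2/7)^2 = +1.
Reached (1/7) = 1. Collecting the sign flips along the way, the symbol is +1.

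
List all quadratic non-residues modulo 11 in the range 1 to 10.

Square k = 1,…,5 (k and 11−k give the same square):
1²=1, 2²=4, 3²=9, 4²≡5, 5²≡3 (mod 11).
The residues are {1, 3, 4, 5, 9}; the non-residues are the remaining 5 nonzero classes.

2 6 7 8 10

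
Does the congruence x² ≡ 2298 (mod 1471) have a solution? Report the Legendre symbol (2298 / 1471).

First reduce: 2298 ≡ 827 (mod 1471).
Reciprocity: 827 ≡ 3 and 1471 ≡ 3 (mod 4), so (827/1471) = −(1471/827).
Reduce top mod 827: now compute (644/827).
Pull out 2^2: since 827 ≡ 3 (mod 8), (2/827) = -1, so (2/827)^2 = +1.
Reciprocity: 161 ≡ 1 and 827 ≡ 3 (mod 4), so (161/827) = +(827/161).
Reduce top mod 161: now compute (22/161).
Pull out 2: since 161 ≡ 1 (mod 8), (2/161) = +1.
Reciprocity: 11 ≡ 3 and 161 ≡ 1 (mod 4), so (11/161) = +(161/11).
Reduce top mod 11: now compute (7/11).
Reciprocity: 7 ≡ 3 and 11 ≡ 3 (mod 4), so (7/11) = −(11/7).
Reduce top mod 7: now compute (4/7).
Pull out 2^2: since 7 ≡ 7 (mod 8), (2/7) = +1, so (2/7)^2 = +1.
Reached (1/7) = 1. Collecting the sign flips along the way, the symbol is +1.

1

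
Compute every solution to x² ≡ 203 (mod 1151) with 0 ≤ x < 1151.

Since 1151 ≡ 3 (mod 4), a square root of 203 is 203^((1151+1)/4) = 203^288 mod 1151.
Repeated squaring: 203^2≡924, 203^4≡885, 203^8≡545, 203^16≡67, 203^32≡1036, 203^64≡564, 203^128≡420, 203^256≡297 (mod 1151).
203^288 = 203^(256+32) ≡ 375 (mod 1151).
Check: 375² = 140625 ≡ 203 (mod 1151). The two roots are 375 and 776.

375, 776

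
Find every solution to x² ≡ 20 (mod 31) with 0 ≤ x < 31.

12, 19

Since 31 ≡ 3 (mod 4), a square root of 20 is 20^((31+1)/4) = 20^8 mod 31.
Repeated squaring: 20^2≡28, 20^4≡9, 20^8≡19 (mod 31).
20^8 = 20^(8) ≡ 19 (mod 31).
Check: 19² = 361 ≡ 20 (mod 31). The two roots are 12 and 19.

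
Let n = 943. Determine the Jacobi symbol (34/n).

Pull out 2: since 943 ≡ 7 (mod 8), (2/943) = +1.
Reciprocity: 17 ≡ 1 and 943 ≡ 3 (mod 4), so (17/943) = +(943/17).
Reduce top mod 17: now compute (8/17).
Pull out 2^3: since 17 ≡ 1 (mod 8), (2/17) = +1, so (2/17)^3 = +1.
Reached (1/17) = 1. Collecting the sign flips along the way, the symbol is +1.

1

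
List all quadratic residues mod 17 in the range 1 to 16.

1 2 4 8 9 13 15 16

Square k = 1,…,8 (k and 17−k give the same square):
1²=1, 2²=4, 3²=9, 4²=16, 5²≡8, 6²≡2, 7²≡15, 8²≡13 (mod 17).
So the quadratic residues mod 17 are {1, 2, 4, 8, 9, 13, 15, 16}.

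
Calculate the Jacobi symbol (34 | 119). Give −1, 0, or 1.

Pull out 2: since 119 ≡ 7 (mod 8), (2/119) = +1.
Reciprocity: 17 ≡ 1 and 119 ≡ 3 (mod 4), so (17/119) = +(119/17).
Reduce top mod 17: now compute (0/17).
Top reduces to 0: gcd > 1, so the symbol is 0.

0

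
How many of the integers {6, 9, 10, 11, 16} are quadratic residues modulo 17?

(6/17) = -1 → non-residue.
(9/17) = +1 → QR.
(10/17) = -1 → non-residue.
(11/17) = -1 → non-residue.
(16/17) = +1 → QR.
Total quadratic residues among the 5: 2.

2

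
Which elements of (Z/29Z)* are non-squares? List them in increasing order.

Square k = 1,…,14 (k and 29−k give the same square):
1²=1, 2²=4, 3²=9, 4²=16, 5²=25, 6²≡7, 7²≡20, 8²≡6, 9²≡23, 10²≡13, 11²≡5, 12²≡28, 13²≡24, 14²≡22 (mod 29).
The residues are {1, 4, 5, 6, 7, 9, 13, 16, 20, 22, 23, 24, 25, 28}; the non-residues are the remaining 14 nonzero classes.

2,3,8,10,11,12,14,15,17,18,19,21,26,27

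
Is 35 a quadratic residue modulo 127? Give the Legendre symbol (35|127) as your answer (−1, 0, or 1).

1

Euler's criterion: (35/127) ≡ 35^63 (mod 127).
35^2 ≡ 82 (mod 127)
35^4 ≡ 120 (mod 127)
35^8 ≡ 49 (mod 127)
35^16 ≡ 115 (mod 127)
35^32 ≡ 17 (mod 127)
35^63 = 35^(32+16+8+4+2+1) ≡ 1 (mod 127).
Result is 1, so (35/127) = 1.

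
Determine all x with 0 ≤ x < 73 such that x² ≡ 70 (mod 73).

73 ≡ 1 (mod 4), so we find a root by search.
Trying successive values, 17² = 289 ≡ 70 (mod 73). The other root is 73 − 17 = 56.

17, 56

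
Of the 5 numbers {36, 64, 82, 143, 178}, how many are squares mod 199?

3

(36/199) = +1 → QR.
(64/199) = +1 → QR.
(82/199) = -1 → non-residue.
(143/199) = -1 → non-residue.
(178/199) = +1 → QR.
Total quadratic residues among the 5: 3.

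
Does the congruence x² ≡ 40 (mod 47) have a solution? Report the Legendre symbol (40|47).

-1

Pull out 2^3: since 47 ≡ 7 (mod 8), (2/47) = +1, so (2/47)^3 = +1.
Reciprocity: 5 ≡ 1 and 47 ≡ 3 (mod 4), so (5/47) = +(47/5).
Reduce top mod 5: now compute (2/5).
Pull out 2: since 5 ≡ 5 (mod 8), (2/5) = -1.
Reached (1/5) = 1. Collecting the sign flips along the way, the symbol is -1.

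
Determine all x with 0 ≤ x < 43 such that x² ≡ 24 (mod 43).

14, 29

Since 43 ≡ 3 (mod 4), a square root of 24 is 24^((43+1)/4) = 24^11 mod 43.
Repeated squaring: 24^2≡17, 24^4≡31, 24^8≡15 (mod 43).
24^11 = 24^(8+2+1) ≡ 14 (mod 43).
Check: 14² = 196 ≡ 24 (mod 43). The two roots are 14 and 29.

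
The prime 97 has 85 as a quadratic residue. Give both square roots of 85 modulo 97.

97 ≡ 1 (mod 4), so we find a root by search.
Trying successive values, 45² = 2025 ≡ 85 (mod 97). The other root is 97 − 45 = 52.

45, 52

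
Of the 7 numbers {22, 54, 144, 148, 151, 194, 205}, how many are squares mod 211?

5

(22/211) = -1 → non-residue.
(54/211) = +1 → QR.
(144/211) = +1 → QR.
(148/211) = +1 → QR.
(151/211) = +1 → QR.
(194/211) = +1 → QR.
(205/211) = -1 → non-residue.
Total quadratic residues among the 7: 5.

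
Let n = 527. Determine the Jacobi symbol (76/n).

1

Pull out 2^2: since 527 ≡ 7 (mod 8), (2/527) = +1, so (2/527)^2 = +1.
Reciprocity: 19 ≡ 3 and 527 ≡ 3 (mod 4), so (19/527) = −(527/19).
Reduce top mod 19: now compute (14/19).
Pull out 2: since 19 ≡ 3 (mod 8), (2/19) = -1.
Reciprocity: 7 ≡ 3 and 19 ≡ 3 (mod 4), so (7/19) = −(19/7).
Reduce top mod 7: now compute (5/7).
Reciprocity: 5 ≡ 1 and 7 ≡ 3 (mod 4), so (5/7) = +(7/5).
Reduce top mod 5: now compute (2/5).
Pull out 2: since 5 ≡ 5 (mod 8), (2/5) = -1.
Reached (1/5) = 1. Collecting the sign flips along the way, the symbol is +1.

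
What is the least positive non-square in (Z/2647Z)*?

(2/2647) = +1, so 2 is a residue.
(3/2647) = −1, so 3 is the smallest positive non-residue mod 2647.

3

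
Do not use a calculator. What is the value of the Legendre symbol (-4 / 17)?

1

Euler's criterion: (-4/17) ≡ 13^8 (mod 17).
13^2 ≡ 16 (mod 17)
13^4 ≡ 1 (mod 17)
13^8 ≡ 1 (mod 17)
13^8 = 13^(8) ≡ 1 (mod 17).
Result is 1, so (-4/17) = 1.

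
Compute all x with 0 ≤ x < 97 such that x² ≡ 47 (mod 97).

97 ≡ 1 (mod 4), so we find a root by search.
Trying successive values, 12² = 144 ≡ 47 (mod 97). The other root is 97 − 12 = 85.

12, 85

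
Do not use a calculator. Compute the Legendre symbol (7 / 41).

Reciprocity: 7 ≡ 3 and 41 ≡ 1 (mod 4), so (7/41) = +(41/7).
Reduce top mod 7: now compute (6/7).
Pull out 2: since 7 ≡ 7 (mod 8), (2/7) = +1.
Reciprocity: 3 ≡ 3 and 7 ≡ 3 (mod 4), so (3/7) = −(7/3).
Reduce top mod 3: now compute (1/3).
Reached (1/3) = 1. Collecting the sign flips along the way, the symbol is -1.

-1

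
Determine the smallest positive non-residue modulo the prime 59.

(2/59) = −1, so 2 is the smallest positive non-residue mod 59.

2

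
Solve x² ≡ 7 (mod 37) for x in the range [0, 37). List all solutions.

37 ≡ 1 (mod 4), so we find a root by search.
Trying successive values, 9² = 81 ≡ 7 (mod 37). The other root is 37 − 9 = 28.

9, 28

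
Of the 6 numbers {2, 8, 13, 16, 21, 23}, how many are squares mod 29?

3

(2/29) = -1 → non-residue.
(8/29) = -1 → non-residue.
(13/29) = +1 → QR.
(16/29) = +1 → QR.
(21/29) = -1 → non-residue.
(23/29) = +1 → QR.
Total quadratic residues among the 6: 3.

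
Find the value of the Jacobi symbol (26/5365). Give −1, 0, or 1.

Pull out 2: since 5365 ≡ 5 (mod 8), (2/5365) = -1.
Reciprocity: 13 ≡ 1 and 5365 ≡ 1 (mod 4), so (13/5365) = +(5365/13).
Reduce top mod 13: now compute (9/13).
Reciprocity: 9 ≡ 1 and 13 ≡ 1 (mod 4), so (9/13) = +(13/9).
Reduce top mod 9: now compute (4/9).
Pull out 2^2: since 9 ≡ 1 (mod 8), (2/9) = +1, so (2/9)^2 = +1.
Reached (1/9) = 1. Collecting the sign flips along the way, the symbol is -1.

-1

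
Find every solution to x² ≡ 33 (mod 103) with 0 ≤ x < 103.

Since 103 ≡ 3 (mod 4), a square root of 33 is 33^((103+1)/4) = 33^26 mod 103.
Repeated squaring: 33^2≡59, 33^4≡82, 33^8≡29, 33^16≡17 (mod 103).
33^26 = 33^(16+8+2) ≡ 41 (mod 103).
Check: 41² = 1681 ≡ 33 (mod 103). The two roots are 41 and 62.

41, 62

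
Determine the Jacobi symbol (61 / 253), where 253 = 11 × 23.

Reciprocity: 61 ≡ 1 and 253 ≡ 1 (mod 4), so (61/253) = +(253/61).
Reduce top mod 61: now compute (9/61).
Reciprocity: 9 ≡ 1 and 61 ≡ 1 (mod 4), so (9/61) = +(61/9).
Reduce top mod 9: now compute (7/9).
Reciprocity: 7 ≡ 3 and 9 ≡ 1 (mod 4), so (7/9) = +(9/7).
Reduce top mod 7: now compute (2/7).
Pull out 2: since 7 ≡ 7 (mod 8), (2/7) = +1.
Reached (1/7) = 1. Collecting the sign flips along the way, the symbol is +1.

1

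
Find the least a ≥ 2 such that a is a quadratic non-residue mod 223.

(2/223) = +1, so 2 is a residue.
(3/223) = −1, so 3 is the smallest positive non-residue mod 223.

3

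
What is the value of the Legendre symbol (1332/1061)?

1

First reduce: 1332 ≡ 271 (mod 1061).
Reciprocity: 271 ≡ 3 and 1061 ≡ 1 (mod 4), so (271/1061) = +(1061/271).
Reduce top mod 271: now compute (248/271).
Pull out 2^3: since 271 ≡ 7 (mod 8), (2/271) = +1, so (2/271)^3 = +1.
Reciprocity: 31 ≡ 3 and 271 ≡ 3 (mod 4), so (31/271) = −(271/31).
Reduce top mod 31: now compute (23/31).
Reciprocity: 23 ≡ 3 and 31 ≡ 3 (mod 4), so (23/31) = −(31/23).
Reduce top mod 23: now compute (8/23).
Pull out 2^3: since 23 ≡ 7 (mod 8), (2/23) = +1, so (2/23)^3 = +1.
Reached (1/23) = 1. Collecting the sign flips along the way, the symbol is +1.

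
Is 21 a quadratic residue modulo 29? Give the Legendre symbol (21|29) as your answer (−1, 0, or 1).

-1

Euler's criterion: (21/29) ≡ 21^14 (mod 29).
21^2 ≡ 6 (mod 29)
21^4 ≡ 7 (mod 29)
21^8 ≡ 20 (mod 29)
21^14 = 21^(8+4+2) ≡ 28 (mod 29).
Result is 28 ≡ −1, so (21/29) = −1.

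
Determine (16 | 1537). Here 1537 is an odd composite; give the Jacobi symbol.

1

Pull out 2^4: since 1537 ≡ 1 (mod 8), (2/1537) = +1, so (2/1537)^4 = +1.
Reached (1/1537) = 1. Collecting the sign flips along the way, the symbol is +1.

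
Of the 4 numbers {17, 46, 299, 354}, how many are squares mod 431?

(17/431) = -1 → non-residue.
(46/431) = +1 → QR.
(299/431) = -1 → non-residue.
(354/431) = +1 → QR.
Total quadratic residues among the 4: 2.

2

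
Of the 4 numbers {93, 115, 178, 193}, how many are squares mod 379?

(93/379) = +1 → QR.
(115/379) = +1 → QR.
(178/379) = +1 → QR.
(193/379) = +1 → QR.
Total quadratic residues among the 4: 4.

4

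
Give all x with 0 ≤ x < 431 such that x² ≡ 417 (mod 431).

88, 343

Since 431 ≡ 3 (mod 4), a square root of 417 is 417^((431+1)/4) = 417^108 mod 431.
Repeated squaring: 417^2≡196, 417^4≡57, 417^8≡232, 417^16≡380, 417^32≡15, 417^64≡225 (mod 431).
417^108 = 417^(64+32+8+4) ≡ 88 (mod 431).
Check: 88² = 7744 ≡ 417 (mod 431). The two roots are 88 and 343.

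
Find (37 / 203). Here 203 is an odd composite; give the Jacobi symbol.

Reciprocity: 37 ≡ 1 and 203 ≡ 3 (mod 4), so (37/203) = +(203/37).
Reduce top mod 37: now compute (18/37).
Pull out 2: since 37 ≡ 5 (mod 8), (2/37) = -1.
Reciprocity: 9 ≡ 1 and 37 ≡ 1 (mod 4), so (9/37) = +(37/9).
Reduce top mod 9: now compute (1/9).
Reached (1/9) = 1. Collecting the sign flips along the way, the symbol is -1.

-1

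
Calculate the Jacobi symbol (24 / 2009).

Pull out 2^3: since 2009 ≡ 1 (mod 8), (2/2009) = +1, so (2/2009)^3 = +1.
Reciprocity: 3 ≡ 3 and 2009 ≡ 1 (mod 4), so (3/2009) = +(2009/3).
Reduce top mod 3: now compute (2/3).
Pull out 2: since 3 ≡ 3 (mod 8), (2/3) = -1.
Reached (1/3) = 1. Collecting the sign flips along the way, the symbol is -1.

-1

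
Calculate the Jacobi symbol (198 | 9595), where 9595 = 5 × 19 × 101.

Pull out 2: since 9595 ≡ 3 (mod 8), (2/9595) = -1.
Reciprocity: 99 ≡ 3 and 9595 ≡ 3 (mod 4), so (99/9595) = −(9595/99).
Reduce top mod 99: now compute (91/99).
Reciprocity: 91 ≡ 3 and 99 ≡ 3 (mod 4), so (91/99) = −(99/91).
Reduce top mod 91: now compute (8/91).
Pull out 2^3: since 91 ≡ 3 (mod 8), (2/91) = -1, so (2/91)^3 = -1.
Reached (1/91) = 1. Collecting the sign flips along the way, the symbol is +1.

1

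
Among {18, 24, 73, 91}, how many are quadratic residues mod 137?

2

(18/137) = +1 → QR.
(24/137) = -1 → non-residue.
(73/137) = +1 → QR.
(91/137) = -1 → non-residue.
Total quadratic residues among the 4: 2.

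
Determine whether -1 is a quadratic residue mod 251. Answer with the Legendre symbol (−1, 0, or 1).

-1

First reduce: -1 ≡ 250 (mod 251).
Pull out 2: since 251 ≡ 3 (mod 8), (2/251) = -1.
Reciprocity: 125 ≡ 1 and 251 ≡ 3 (mod 4), so (125/251) = +(251/125).
Reduce top mod 125: now compute (1/125).
Reached (1/125) = 1. Collecting the sign flips along the way, the symbol is -1.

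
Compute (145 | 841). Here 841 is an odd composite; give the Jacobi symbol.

0

Reciprocity: 145 ≡ 1 and 841 ≡ 1 (mod 4), so (145/841) = +(841/145).
Reduce top mod 145: now compute (116/145).
Pull out 2^2: since 145 ≡ 1 (mod 8), (2/145) = +1, so (2/145)^2 = +1.
Reciprocity: 29 ≡ 1 and 145 ≡ 1 (mod 4), so (29/145) = +(145/29).
Reduce top mod 29: now compute (0/29).
Top reduces to 0: gcd > 1, so the symbol is 0.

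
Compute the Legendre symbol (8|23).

1

Pull out 2^3: since 23 ≡ 7 (mod 8), (2/23) = +1, so (2/23)^3 = +1.
Reached (1/23) = 1. Collecting the sign flips along the way, the symbol is +1.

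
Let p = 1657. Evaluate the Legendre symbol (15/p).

Reciprocity: 15 ≡ 3 and 1657 ≡ 1 (mod 4), so (15/1657) = +(1657/15).
Reduce top mod 15: now compute (7/15).
Reciprocity: 7 ≡ 3 and 15 ≡ 3 (mod 4), so (7/15) = −(15/7).
Reduce top mod 7: now compute (1/7).
Reached (1/7) = 1. Collecting the sign flips along the way, the symbol is -1.

-1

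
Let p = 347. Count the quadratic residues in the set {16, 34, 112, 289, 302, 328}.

(16/347) = +1 → QR.
(34/347) = +1 → QR.
(112/347) = -1 → non-residue.
(289/347) = +1 → QR.
(302/347) = +1 → QR.
(328/347) = +1 → QR.
Total quadratic residues among the 6: 5.

5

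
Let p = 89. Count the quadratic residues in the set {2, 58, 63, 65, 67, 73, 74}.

(2/89) = +1 → QR.
(58/89) = -1 → non-residue.
(63/89) = -1 → non-residue.
(65/89) = -1 → non-residue.
(67/89) = +1 → QR.
(73/89) = +1 → QR.
(74/89) = -1 → non-residue.
Total quadratic residues among the 7: 3.

3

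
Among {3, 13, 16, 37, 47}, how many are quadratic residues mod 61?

4

(3/61) = +1 → QR.
(13/61) = +1 → QR.
(16/61) = +1 → QR.
(37/61) = -1 → non-residue.
(47/61) = +1 → QR.
Total quadratic residues among the 5: 4.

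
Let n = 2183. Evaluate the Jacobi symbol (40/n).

-1

Pull out 2^3: since 2183 ≡ 7 (mod 8), (2/2183) = +1, so (2/2183)^3 = +1.
Reciprocity: 5 ≡ 1 and 2183 ≡ 3 (mod 4), so (5/2183) = +(2183/5).
Reduce top mod 5: now compute (3/5).
Reciprocity: 3 ≡ 3 and 5 ≡ 1 (mod 4), so (3/5) = +(5/3).
Reduce top mod 3: now compute (2/3).
Pull out 2: since 3 ≡ 3 (mod 8), (2/3) = -1.
Reached (1/3) = 1. Collecting the sign flips along the way, the symbol is -1.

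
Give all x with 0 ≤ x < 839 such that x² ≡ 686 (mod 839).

Since 839 ≡ 3 (mod 4), a square root of 686 is 686^((839+1)/4) = 686^210 mod 839.
Repeated squaring: 686^2≡756, 686^4≡177, 686^8≡286, 686^16≡413, 686^32≡252, 686^64≡579, 686^128≡480 (mod 839).
686^210 = 686^(128+64+16+2) ≡ 150 (mod 839).
Check: 150² = 22500 ≡ 686 (mod 839). The two roots are 150 and 689.

150, 689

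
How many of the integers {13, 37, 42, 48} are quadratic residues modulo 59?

(13/59) = -1 → non-residue.
(37/59) = -1 → non-residue.
(42/59) = -1 → non-residue.
(48/59) = +1 → QR.
Total quadratic residues among the 4: 1.

1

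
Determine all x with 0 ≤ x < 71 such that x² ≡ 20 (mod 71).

Since 71 ≡ 3 (mod 4), a square root of 20 is 20^((71+1)/4) = 20^18 mod 71.
Repeated squaring: 20^2≡45, 20^4≡37, 20^8≡20, 20^16≡45 (mod 71).
20^18 = 20^(16+2) ≡ 37 (mod 71).
Check: 37² = 1369 ≡ 20 (mod 71). The two roots are 34 and 37.

34, 37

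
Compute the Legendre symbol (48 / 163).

Pull out 2^4: since 163 ≡ 3 (mod 8), (2/163) = -1, so (2/163)^4 = +1.
Reciprocity: 3 ≡ 3 and 163 ≡ 3 (mod 4), so (3/163) = −(163/3).
Reduce top mod 3: now compute (1/3).
Reached (1/3) = 1. Collecting the sign flips along the way, the symbol is -1.

-1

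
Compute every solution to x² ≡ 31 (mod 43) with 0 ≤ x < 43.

17, 26

Since 43 ≡ 3 (mod 4), a square root of 31 is 31^((43+1)/4) = 31^11 mod 43.
Repeated squaring: 31^2≡15, 31^4≡10, 31^8≡14 (mod 43).
31^11 = 31^(8+2+1) ≡ 17 (mod 43).
Check: 17² = 289 ≡ 31 (mod 43). The two roots are 17 and 26.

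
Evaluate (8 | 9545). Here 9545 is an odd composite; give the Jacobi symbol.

1

Pull out 2^3: since 9545 ≡ 1 (mod 8), (2/9545) = +1, so (2/9545)^3 = +1.
Reached (1/9545) = 1. Collecting the sign flips along the way, the symbol is +1.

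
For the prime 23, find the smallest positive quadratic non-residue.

(2/23) = +1, so 2 is a residue.
(3/23) = +1, so 3 is a residue.
(4/23) = +1, so 4 is a residue.
(5/23) = −1, so 5 is the smallest positive non-residue mod 23.

5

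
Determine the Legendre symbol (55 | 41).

First reduce: 55 ≡ 14 (mod 41).
Pull out 2: since 41 ≡ 1 (mod 8), (2/41) = +1.
Reciprocity: 7 ≡ 3 and 41 ≡ 1 (mod 4), so (7/41) = +(41/7).
Reduce top mod 7: now compute (6/7).
Pull out 2: since 7 ≡ 7 (mod 8), (2/7) = +1.
Reciprocity: 3 ≡ 3 and 7 ≡ 3 (mod 4), so (3/7) = −(7/3).
Reduce top mod 3: now compute (1/3).
Reached (1/3) = 1. Collecting the sign flips along the way, the symbol is -1.

-1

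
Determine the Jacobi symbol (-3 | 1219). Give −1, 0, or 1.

1

First reduce: -3 ≡ 1216 (mod 1219).
Pull out 2^6: since 1219 ≡ 3 (mod 8), (2/1219) = -1, so (2/1219)^6 = +1.
Reciprocity: 19 ≡ 3 and 1219 ≡ 3 (mod 4), so (19/1219) = −(1219/19).
Reduce top mod 19: now compute (3/19).
Reciprocity: 3 ≡ 3 and 19 ≡ 3 (mod 4), so (3/19) = −(19/3).
Reduce top mod 3: now compute (1/3).
Reached (1/3) = 1. Collecting the sign flips along the way, the symbol is +1.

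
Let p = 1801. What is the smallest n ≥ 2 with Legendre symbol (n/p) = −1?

(2/1801) = +1, so 2 is a residue.
(3/1801) = +1, so 3 is a residue.
(4/1801) = +1, so 4 is a residue.
(5/1801) = +1, so 5 is a residue.
(6/1801) = +1, so 6 is a residue.
(7/1801) = +1, so 7 is a residue.
(8/1801) = +1, so 8 is a residue.
(9/1801) = +1, so 9 is a residue.
(10/1801) = +1, so 10 is a residue.
(11/1801) = −1, so 11 is the smallest positive non-residue mod 1801.

11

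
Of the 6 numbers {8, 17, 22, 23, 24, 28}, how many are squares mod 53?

3

(8/53) = -1 → non-residue.
(17/53) = +1 → QR.
(22/53) = -1 → non-residue.
(23/53) = -1 → non-residue.
(24/53) = +1 → QR.
(28/53) = +1 → QR.
Total quadratic residues among the 6: 3.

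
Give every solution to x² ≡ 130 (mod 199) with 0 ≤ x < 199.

54, 145

Since 199 ≡ 3 (mod 4), a square root of 130 is 130^((199+1)/4) = 130^50 mod 199.
Repeated squaring: 130^2≡184, 130^4≡26, 130^8≡79, 130^16≡72, 130^32≡10 (mod 199).
130^50 = 130^(32+16+2) ≡ 145 (mod 199).
Check: 145² = 21025 ≡ 130 (mod 199). The two roots are 54 and 145.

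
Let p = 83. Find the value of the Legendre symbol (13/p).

-1

Reciprocity: 13 ≡ 1 and 83 ≡ 3 (mod 4), so (13/83) = +(83/13).
Reduce top mod 13: now compute (5/13).
Reciprocity: 5 ≡ 1 and 13 ≡ 1 (mod 4), so (5/13) = +(13/5).
Reduce top mod 5: now compute (3/5).
Reciprocity: 3 ≡ 3 and 5 ≡ 1 (mod 4), so (3/5) = +(5/3).
Reduce top mod 3: now compute (2/3).
Pull out 2: since 3 ≡ 3 (mod 8), (2/3) = -1.
Reached (1/3) = 1. Collecting the sign flips along the way, the symbol is -1.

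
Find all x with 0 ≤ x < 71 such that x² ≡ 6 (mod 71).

19, 52

Since 71 ≡ 3 (mod 4), a square root of 6 is 6^((71+1)/4) = 6^18 mod 71.
Repeated squaring: 6^2≡36, 6^4≡18, 6^8≡40, 6^16≡38 (mod 71).
6^18 = 6^(16+2) ≡ 19 (mod 71).
Check: 19² = 361 ≡ 6 (mod 71). The two roots are 19 and 52.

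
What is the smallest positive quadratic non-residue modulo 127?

3

(2/127) = +1, so 2 is a residue.
(3/127) = −1, so 3 is the smallest positive non-residue mod 127.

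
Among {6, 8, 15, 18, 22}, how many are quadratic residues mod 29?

(6/29) = +1 → QR.
(8/29) = -1 → non-residue.
(15/29) = -1 → non-residue.
(18/29) = -1 → non-residue.
(22/29) = +1 → QR.
Total quadratic residues among the 5: 2.

2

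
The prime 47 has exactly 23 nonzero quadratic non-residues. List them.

Square k = 1,…,23 (k and 47−k give the same square):
1²=1, 2²=4, 3²=9, 4²=16, 5²=25, 6²=36, 7²≡2, 8²≡17, 9²≡34, 10²≡6, 11²≡27, 12²≡3, 13²≡28, 14²≡8, 15²≡37, 16²≡21, 17²≡7, 18²≡42, 19²≡32, 20²≡24, 21²≡18, 22²≡14, 23²≡12 (mod 47).
The residues are {1, 2, 3, 4, 6, 7, 8, 9, 12, 14, 16, 17, 18, 21, 24, 25, 27, 28, 32, 34, 36, 37, 42}; the non-residues are the remaining 23 nonzero classes.

5,10,11,13,15,19,20,22,23,26,29,30,31,33,35,38,39,40,41,43,44,45,46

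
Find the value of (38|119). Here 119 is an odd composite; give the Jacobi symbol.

Pull out 2: since 119 ≡ 7 (mod 8), (2/119) = +1.
Reciprocity: 19 ≡ 3 and 119 ≡ 3 (mod 4), so (19/119) = −(119/19).
Reduce top mod 19: now compute (5/19).
Reciprocity: 5 ≡ 1 and 19 ≡ 3 (mod 4), so (5/19) = +(19/5).
Reduce top mod 5: now compute (4/5).
Pull out 2^2: since 5 ≡ 5 (mod 8), (2/5) = -1, so (2/5)^2 = +1.
Reached (1/5) = 1. Collecting the sign flips along the way, the symbol is -1.

-1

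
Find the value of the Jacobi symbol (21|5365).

Reciprocity: 21 ≡ 1 and 5365 ≡ 1 (mod 4), so (21/5365) = +(5365/21).
Reduce top mod 21: now compute (10/21).
Pull out 2: since 21 ≡ 5 (mod 8), (2/21) = -1.
Reciprocity: 5 ≡ 1 and 21 ≡ 1 (mod 4), so (5/21) = +(21/5).
Reduce top mod 5: now compute (1/5).
Reached (1/5) = 1. Collecting the sign flips along the way, the symbol is -1.

-1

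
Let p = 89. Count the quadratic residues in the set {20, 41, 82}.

1

(20/89) = +1 → QR.
(41/89) = -1 → non-residue.
(82/89) = -1 → non-residue.
Total quadratic residues among the 3: 1.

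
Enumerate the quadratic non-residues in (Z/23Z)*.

5 7 10 11 14 15 17 19 20 21 22

Square k = 1,…,11 (k and 23−k give the same square):
1²=1, 2²=4, 3²=9, 4²=16, 5²≡2, 6²≡13, 7²≡3, 8²≡18, 9²≡12, 10²≡8, 11²≡6 (mod 23).
The residues are {1, 2, 3, 4, 6, 8, 9, 12, 13, 16, 18}; the non-residues are the remaining 11 nonzero classes.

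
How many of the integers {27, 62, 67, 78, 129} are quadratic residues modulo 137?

(27/137) = -1 → non-residue.
(62/137) = -1 → non-residue.
(67/137) = -1 → non-residue.
(78/137) = +1 → QR.
(129/137) = +1 → QR.
Total quadratic residues among the 5: 2.

2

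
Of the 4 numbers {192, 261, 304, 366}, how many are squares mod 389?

(192/389) = -1 → non-residue.
(261/389) = -1 → non-residue.
(304/389) = +1 → QR.
(366/389) = -1 → non-residue.
Total quadratic residues among the 4: 1.

1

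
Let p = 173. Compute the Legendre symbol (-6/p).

1

First reduce: -6 ≡ 167 (mod 173).
Reciprocity: 167 ≡ 3 and 173 ≡ 1 (mod 4), so (167/173) = +(173/167).
Reduce top mod 167: now compute (6/167).
Pull out 2: since 167 ≡ 7 (mod 8), (2/167) = +1.
Reciprocity: 3 ≡ 3 and 167 ≡ 3 (mod 4), so (3/167) = −(167/3).
Reduce top mod 3: now compute (2/3).
Pull out 2: since 3 ≡ 3 (mod 8), (2/3) = -1.
Reached (1/3) = 1. Collecting the sign flips along the way, the symbol is +1.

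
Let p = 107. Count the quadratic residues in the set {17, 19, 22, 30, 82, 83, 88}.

3

(17/107) = -1 → non-residue.
(19/107) = +1 → QR.
(22/107) = -1 → non-residue.
(30/107) = +1 → QR.
(82/107) = -1 → non-residue.
(83/107) = +1 → QR.
(88/107) = -1 → non-residue.
Total quadratic residues among the 7: 3.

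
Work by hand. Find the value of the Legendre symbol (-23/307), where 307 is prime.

First reduce: -23 ≡ 284 (mod 307).
Pull out 2^2: since 307 ≡ 3 (mod 8), (2/307) = -1, so (2/307)^2 = +1.
Reciprocity: 71 ≡ 3 and 307 ≡ 3 (mod 4), so (71/307) = −(307/71).
Reduce top mod 71: now compute (23/71).
Reciprocity: 23 ≡ 3 and 71 ≡ 3 (mod 4), so (23/71) = −(71/23).
Reduce top mod 23: now compute (2/23).
Pull out 2: since 23 ≡ 7 (mod 8), (2/23) = +1.
Reached (1/23) = 1. Collecting the sign flips along the way, the symbol is +1.

1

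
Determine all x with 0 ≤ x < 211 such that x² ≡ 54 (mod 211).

Since 211 ≡ 3 (mod 4), a square root of 54 is 54^((211+1)/4) = 54^53 mod 211.
Repeated squaring: 54^2≡173, 54^4≡178, 54^8≡34, 54^16≡101, 54^32≡73 (mod 211).
54^53 = 54^(32+16+4+1) ≡ 73 (mod 211).
Check: 73² = 5329 ≡ 54 (mod 211). The two roots are 73 and 138.

73, 138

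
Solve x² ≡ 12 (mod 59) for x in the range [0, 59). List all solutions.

22, 37

Since 59 ≡ 3 (mod 4), a square root of 12 is 12^((59+1)/4) = 12^15 mod 59.
Repeated squaring: 12^2≡26, 12^4≡27, 12^8≡21 (mod 59).
12^15 = 12^(8+4+2+1) ≡ 22 (mod 59).
Check: 22² = 484 ≡ 12 (mod 59). The two roots are 22 and 37.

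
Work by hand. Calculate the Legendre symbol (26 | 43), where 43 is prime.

-1

Pull out 2: since 43 ≡ 3 (mod 8), (2/43) = -1.
Reciprocity: 13 ≡ 1 and 43 ≡ 3 (mod 4), so (13/43) = +(43/13).
Reduce top mod 13: now compute (4/13).
Pull out 2^2: since 13 ≡ 5 (mod 8), (2/13) = -1, so (2/13)^2 = +1.
Reached (1/13) = 1. Collecting the sign flips along the way, the symbol is -1.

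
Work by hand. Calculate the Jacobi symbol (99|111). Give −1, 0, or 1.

Reciprocity: 99 ≡ 3 and 111 ≡ 3 (mod 4), so (99/111) = −(111/99).
Reduce top mod 99: now compute (12/99).
Pull out 2^2: since 99 ≡ 3 (mod 8), (2/99) = -1, so (2/99)^2 = +1.
Reciprocity: 3 ≡ 3 and 99 ≡ 3 (mod 4), so (3/99) = −(99/3).
Reduce top mod 3: now compute (0/3).
Top reduces to 0: gcd > 1, so the symbol is 0.

0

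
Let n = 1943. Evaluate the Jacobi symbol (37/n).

-1

Reciprocity: 37 ≡ 1 and 1943 ≡ 3 (mod 4), so (37/1943) = +(1943/37).
Reduce top mod 37: now compute (19/37).
Reciprocity: 19 ≡ 3 and 37 ≡ 1 (mod 4), so (19/37) = +(37/19).
Reduce top mod 19: now compute (18/19).
Pull out 2: since 19 ≡ 3 (mod 8), (2/19) = -1.
Reciprocity: 9 ≡ 1 and 19 ≡ 3 (mod 4), so (9/19) = +(19/9).
Reduce top mod 9: now compute (1/9).
Reached (1/9) = 1. Collecting the sign flips along the way, the symbol is -1.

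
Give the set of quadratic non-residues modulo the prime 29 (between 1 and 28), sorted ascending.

Square k = 1,…,14 (k and 29−k give the same square):
1²=1, 2²=4, 3²=9, 4²=16, 5²=25, 6²≡7, 7²≡20, 8²≡6, 9²≡23, 10²≡13, 11²≡5, 12²≡28, 13²≡24, 14²≡22 (mod 29).
The residues are {1, 4, 5, 6, 7, 9, 13, 16, 20, 22, 23, 24, 25, 28}; the non-residues are the remaining 14 nonzero classes.

2 3 8 10 11 12 14 15 17 18 19 21 26 27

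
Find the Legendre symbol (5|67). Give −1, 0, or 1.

Reciprocity: 5 ≡ 1 and 67 ≡ 3 (mod 4), so (5/67) = +(67/5).
Reduce top mod 5: now compute (2/5).
Pull out 2: since 5 ≡ 5 (mod 8), (2/5) = -1.
Reached (1/5) = 1. Collecting the sign flips along the way, the symbol is -1.

-1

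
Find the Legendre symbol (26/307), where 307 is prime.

Pull out 2: since 307 ≡ 3 (mod 8), (2/307) = -1.
Reciprocity: 13 ≡ 1 and 307 ≡ 3 (mod 4), so (13/307) = +(307/13).
Reduce top mod 13: now compute (8/13).
Pull out 2^3: since 13 ≡ 5 (mod 8), (2/13) = -1, so (2/13)^3 = -1.
Reached (1/13) = 1. Collecting the sign flips along the way, the symbol is +1.

1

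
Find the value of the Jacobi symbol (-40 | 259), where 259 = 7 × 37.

1

First reduce: -40 ≡ 219 (mod 259).
Reciprocity: 219 ≡ 3 and 259 ≡ 3 (mod 4), so (219/259) = −(259/219).
Reduce top mod 219: now compute (40/219).
Pull out 2^3: since 219 ≡ 3 (mod 8), (2/219) = -1, so (2/219)^3 = -1.
Reciprocity: 5 ≡ 1 and 219 ≡ 3 (mod 4), so (5/219) = +(219/5).
Reduce top mod 5: now compute (4/5).
Pull out 2^2: since 5 ≡ 5 (mod 8), (2/5) = -1, so (2/5)^2 = +1.
Reached (1/5) = 1. Collecting the sign flips along the way, the symbol is +1.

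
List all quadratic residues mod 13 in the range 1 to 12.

1 3 4 9 10 12

Square k = 1,…,6 (k and 13−k give the same square):
1²=1, 2²=4, 3²=9, 4²≡3, 5²≡12, 6²≡10 (mod 13).
So the quadratic residues mod 13 are {1, 3, 4, 9, 10, 12}.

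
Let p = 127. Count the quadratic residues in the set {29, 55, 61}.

(29/127) = -1 → non-residue.
(55/127) = -1 → non-residue.
(61/127) = +1 → QR.
Total quadratic residues among the 3: 1.

1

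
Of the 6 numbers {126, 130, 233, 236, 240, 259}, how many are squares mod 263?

1

(126/263) = -1 → non-residue.
(130/263) = -1 → non-residue.
(233/263) = +1 → QR.
(236/263) = -1 → non-residue.
(240/263) = -1 → non-residue.
(259/263) = -1 → non-residue.
Total quadratic residues among the 6: 1.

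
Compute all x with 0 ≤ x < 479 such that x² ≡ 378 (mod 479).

Since 479 ≡ 3 (mod 4), a square root of 378 is 378^((479+1)/4) = 378^120 mod 479.
Repeated squaring: 378^2≡142, 378^4≡46, 378^8≡200, 378^16≡243, 378^32≡132, 378^64≡180 (mod 479).
378^120 = 378^(64+32+16+8) ≡ 162 (mod 479).
Check: 162² = 26244 ≡ 378 (mod 479). The two roots are 162 and 317.

162, 317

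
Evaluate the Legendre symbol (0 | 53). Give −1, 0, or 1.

Top reduces to 0: gcd > 1, so the symbol is 0.

0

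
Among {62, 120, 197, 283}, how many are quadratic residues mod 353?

(62/353) = -1 → non-residue.
(120/353) = +1 → QR.
(197/353) = +1 → QR.
(283/353) = +1 → QR.
Total quadratic residues among the 4: 3.

3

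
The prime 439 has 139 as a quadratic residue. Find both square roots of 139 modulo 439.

82, 357

Since 439 ≡ 3 (mod 4), a square root of 139 is 139^((439+1)/4) = 139^110 mod 439.
Repeated squaring: 139^2≡5, 139^4≡25, 139^8≡186, 139^16≡354, 139^32≡201, 139^64≡13 (mod 439).
139^110 = 139^(64+32+8+4+2) ≡ 357 (mod 439).
Check: 357² = 127449 ≡ 139 (mod 439). The two roots are 82 and 357.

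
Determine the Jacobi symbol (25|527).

1

Reciprocity: 25 ≡ 1 and 527 ≡ 3 (mod 4), so (25/527) = +(527/25).
Reduce top mod 25: now compute (2/25).
Pull out 2: since 25 ≡ 1 (mod 8), (2/25) = +1.
Reached (1/25) = 1. Collecting the sign flips along the way, the symbol is +1.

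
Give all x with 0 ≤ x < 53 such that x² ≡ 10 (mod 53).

13, 40

53 ≡ 1 (mod 4), so we find a root by search.
Trying successive values, 13² = 169 ≡ 10 (mod 53). The other root is 53 − 13 = 40.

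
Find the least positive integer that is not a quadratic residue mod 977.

3

(2/977) = +1, so 2 is a residue.
(3/977) = −1, so 3 is the smallest positive non-residue mod 977.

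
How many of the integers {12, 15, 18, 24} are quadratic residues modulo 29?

1

(12/29) = -1 → non-residue.
(15/29) = -1 → non-residue.
(18/29) = -1 → non-residue.
(24/29) = +1 → QR.
Total quadratic residues among the 4: 1.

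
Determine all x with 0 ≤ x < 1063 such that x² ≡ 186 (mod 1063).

104, 959

Since 1063 ≡ 3 (mod 4), a square root of 186 is 186^((1063+1)/4) = 186^266 mod 1063.
Repeated squaring: 186^2≡580, 186^4≡492, 186^8≡763, 186^16≡708, 186^32≡591, 186^64≡617, 186^128≡135, 186^256≡154 (mod 1063).
186^266 = 186^(256+8+2) ≡ 104 (mod 1063).
Check: 104² = 10816 ≡ 186 (mod 1063). The two roots are 104 and 959.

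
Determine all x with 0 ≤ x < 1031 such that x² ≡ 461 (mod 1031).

342, 689

Since 1031 ≡ 3 (mod 4), a square root of 461 is 461^((1031+1)/4) = 461^258 mod 1031.
Repeated squaring: 461^2≡135, 461^4≡698, 461^8≡572, 461^16≡357, 461^32≡636, 461^64≡344, 461^128≡802, 461^256≡891 (mod 1031).
461^258 = 461^(256+2) ≡ 689 (mod 1031).
Check: 689² = 474721 ≡ 461 (mod 1031). The two roots are 342 and 689.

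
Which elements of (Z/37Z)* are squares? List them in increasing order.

1, 3, 4, 7, 9, 10, 11, 12, 16, 21, 25, 26, 27, 28, 30, 33, 34, 36

Square k = 1,…,18 (k and 37−k give the same square):
1²=1, 2²=4, 3²=9, 4²=16, 5²=25, 6²=36, 7²≡12, 8²≡27, 9²≡7, 10²≡26, 11²≡10, 12²≡33, 13²≡21, 14²≡11, 15²≡3, 16²≡34, 17²≡30, 18²≡28 (mod 37).
So the quadratic residues mod 37 are {1, 3, 4, 7, 9, 10, 11, 12, 16, 21, 25, 26, 27, 28, 30, 33, 34, 36}.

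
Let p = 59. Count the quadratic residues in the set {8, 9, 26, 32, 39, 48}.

3

(8/59) = -1 → non-residue.
(9/59) = +1 → QR.
(26/59) = +1 → QR.
(32/59) = -1 → non-residue.
(39/59) = -1 → non-residue.
(48/59) = +1 → QR.
Total quadratic residues among the 6: 3.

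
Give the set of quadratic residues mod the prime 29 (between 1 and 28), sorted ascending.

1, 4, 5, 6, 7, 9, 13, 16, 20, 22, 23, 24, 25, 28

Square k = 1,…,14 (k and 29−k give the same square):
1²=1, 2²=4, 3²=9, 4²=16, 5²=25, 6²≡7, 7²≡20, 8²≡6, 9²≡23, 10²≡13, 11²≡5, 12²≡28, 13²≡24, 14²≡22 (mod 29).
So the quadratic residues mod 29 are {1, 4, 5, 6, 7, 9, 13, 16, 20, 22, 23, 24, 25, 28}.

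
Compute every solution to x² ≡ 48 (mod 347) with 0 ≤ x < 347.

33, 314

Since 347 ≡ 3 (mod 4), a square root of 48 is 48^((347+1)/4) = 48^87 mod 347.
Repeated squaring: 48^2≡222, 48^4≡10, 48^8≡100, 48^16≡284, 48^32≡152, 48^64≡202 (mod 347).
48^87 = 48^(64+16+4+2+1) ≡ 33 (mod 347).
Check: 33² = 1089 ≡ 48 (mod 347). The two roots are 33 and 314.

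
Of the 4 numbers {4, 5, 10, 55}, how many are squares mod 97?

1

(4/97) = +1 → QR.
(5/97) = -1 → non-residue.
(10/97) = -1 → non-residue.
(55/97) = -1 → non-residue.
Total quadratic residues among the 4: 1.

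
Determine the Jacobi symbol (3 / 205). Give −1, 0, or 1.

1

Reciprocity: 3 ≡ 3 and 205 ≡ 1 (mod 4), so (3/205) = +(205/3).
Reduce top mod 3: now compute (1/3).
Reached (1/3) = 1. Collecting the sign flips along the way, the symbol is +1.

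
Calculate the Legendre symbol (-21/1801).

First reduce: -21 ≡ 1780 (mod 1801).
Pull out 2^2: since 1801 ≡ 1 (mod 8), (2/1801) = +1, so (2/1801)^2 = +1.
Reciprocity: 445 ≡ 1 and 1801 ≡ 1 (mod 4), so (445/1801) = +(1801/445).
Reduce top mod 445: now compute (21/445).
Reciprocity: 21 ≡ 1 and 445 ≡ 1 (mod 4), so (21/445) = +(445/21).
Reduce top mod 21: now compute (4/21).
Pull out 2^2: since 21 ≡ 5 (mod 8), (2/21) = -1, so (2/21)^2 = +1.
Reached (1/21) = 1. Collecting the sign flips along the way, the symbol is +1.

1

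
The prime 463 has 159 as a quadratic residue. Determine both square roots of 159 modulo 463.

Since 463 ≡ 3 (mod 4), a square root of 159 is 159^((463+1)/4) = 159^116 mod 463.
Repeated squaring: 159^2≡279, 159^4≡57, 159^8≡8, 159^16≡64, 159^32≡392, 159^64≡411 (mod 463).
159^116 = 159^(64+32+16+4) ≡ 209 (mod 463).
Check: 209² = 43681 ≡ 159 (mod 463). The two roots are 209 and 254.

209, 254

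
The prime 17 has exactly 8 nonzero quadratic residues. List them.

1,2,4,8,9,13,15,16

Square k = 1,…,8 (k and 17−k give the same square):
1²=1, 2²=4, 3²=9, 4²=16, 5²≡8, 6²≡2, 7²≡15, 8²≡13 (mod 17).
So the quadratic residues mod 17 are {1, 2, 4, 8, 9, 13, 15, 16}.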